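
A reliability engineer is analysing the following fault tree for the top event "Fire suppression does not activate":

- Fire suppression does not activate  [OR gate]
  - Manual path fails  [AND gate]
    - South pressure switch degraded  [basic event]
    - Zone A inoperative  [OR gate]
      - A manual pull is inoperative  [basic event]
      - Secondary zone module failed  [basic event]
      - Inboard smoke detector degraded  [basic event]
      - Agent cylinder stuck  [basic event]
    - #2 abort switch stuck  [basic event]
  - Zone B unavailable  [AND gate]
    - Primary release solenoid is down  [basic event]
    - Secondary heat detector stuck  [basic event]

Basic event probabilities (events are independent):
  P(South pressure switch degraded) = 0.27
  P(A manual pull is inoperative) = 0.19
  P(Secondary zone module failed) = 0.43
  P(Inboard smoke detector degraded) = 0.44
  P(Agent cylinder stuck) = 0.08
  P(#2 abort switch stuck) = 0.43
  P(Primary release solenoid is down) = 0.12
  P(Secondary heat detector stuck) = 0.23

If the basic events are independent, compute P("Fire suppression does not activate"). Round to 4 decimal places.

0.1136

P(Zone A inoperative) [OR] = 1 − (1−0.19) × (1−0.43) × (1−0.44) × (1−0.08) = 0.762132
P(Manual path fails) [AND] = 0.27 × 0.762132 × 0.43 = 0.088484
P(Zone B unavailable) [AND] = 0.12 × 0.23 = 0.027600
P(Fire suppression does not activate) [OR] = 1 − (1−0.088484) × (1−0.027600) = 0.113642
Rounded to 4 decimal places: P(Fire suppression does not activate) ≈ 0.1136.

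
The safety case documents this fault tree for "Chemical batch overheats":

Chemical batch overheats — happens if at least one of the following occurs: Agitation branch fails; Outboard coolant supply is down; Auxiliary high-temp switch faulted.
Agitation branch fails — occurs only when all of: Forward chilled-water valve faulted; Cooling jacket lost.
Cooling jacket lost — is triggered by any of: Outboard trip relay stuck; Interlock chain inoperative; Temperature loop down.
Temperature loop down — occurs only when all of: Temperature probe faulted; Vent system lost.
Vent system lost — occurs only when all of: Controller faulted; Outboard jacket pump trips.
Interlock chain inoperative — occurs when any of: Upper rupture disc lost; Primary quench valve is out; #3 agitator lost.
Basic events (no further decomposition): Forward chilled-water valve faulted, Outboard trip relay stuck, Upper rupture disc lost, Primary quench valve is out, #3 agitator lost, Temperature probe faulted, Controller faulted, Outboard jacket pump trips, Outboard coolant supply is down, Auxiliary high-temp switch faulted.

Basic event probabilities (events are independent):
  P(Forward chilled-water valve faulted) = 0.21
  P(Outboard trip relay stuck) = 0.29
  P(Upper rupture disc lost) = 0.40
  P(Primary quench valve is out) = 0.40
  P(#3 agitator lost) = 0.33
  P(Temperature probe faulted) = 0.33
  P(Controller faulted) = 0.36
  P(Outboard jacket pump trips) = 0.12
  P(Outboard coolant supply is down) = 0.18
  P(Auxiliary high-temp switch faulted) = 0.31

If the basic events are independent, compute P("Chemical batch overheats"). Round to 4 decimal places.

P(Interlock chain inoperative) [OR] = 1 − (1−0.40) × (1−0.40) × (1−0.33) = 0.758800
P(Vent system lost) [AND] = 0.36 × 0.12 = 0.043200
P(Temperature loop down) [AND] = 0.33 × 0.043200 = 0.014256
P(Cooling jacket lost) [OR] = 1 − (1−0.29) × (1−0.758800) × (1−0.014256) = 0.831189
P(Agitation branch fails) [AND] = 0.21 × 0.831189 = 0.174550
P(Chemical batch overheats) [OR] = 1 − (1−0.174550) × (1−0.18) × (1−0.31) = 0.532960
Rounded to 4 decimal places: P(Chemical batch overheats) ≈ 0.5330.

0.5330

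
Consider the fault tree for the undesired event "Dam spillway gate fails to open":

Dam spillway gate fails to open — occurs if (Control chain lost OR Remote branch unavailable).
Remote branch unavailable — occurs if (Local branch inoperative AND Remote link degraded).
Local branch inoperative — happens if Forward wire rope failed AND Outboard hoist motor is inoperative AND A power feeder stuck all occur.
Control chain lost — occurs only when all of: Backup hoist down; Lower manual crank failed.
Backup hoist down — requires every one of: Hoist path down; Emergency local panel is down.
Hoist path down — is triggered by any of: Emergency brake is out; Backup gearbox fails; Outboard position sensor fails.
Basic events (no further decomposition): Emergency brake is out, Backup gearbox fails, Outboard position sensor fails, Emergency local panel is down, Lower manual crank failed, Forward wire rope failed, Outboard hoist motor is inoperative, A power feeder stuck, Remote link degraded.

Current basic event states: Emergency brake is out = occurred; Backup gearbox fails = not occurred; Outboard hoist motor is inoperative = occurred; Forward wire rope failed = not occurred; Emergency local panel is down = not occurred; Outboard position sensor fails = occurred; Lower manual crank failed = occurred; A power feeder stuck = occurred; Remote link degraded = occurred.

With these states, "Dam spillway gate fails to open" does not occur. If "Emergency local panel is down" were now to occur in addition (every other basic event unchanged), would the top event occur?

Counterfactual: set "Emergency local panel is down" to occurred.
Hoist path down [OR]: Emergency brake is out=occurs, Backup gearbox fails=not, Outboard position sensor fails=occurs → at least one input occurs → occurs.
Backup hoist down [AND]: Hoist path down=occurs, Emergency local panel is down=occurs → all inputs occur → occurs.
Control chain lost [AND]: Backup hoist down=occurs, Lower manual crank failed=occurs → all inputs occur → occurs.
Local branch inoperative [AND]: Forward wire rope failed=not, Outboard hoist motor is inoperative=occurs, A power feeder stuck=occurs → not all inputs occur → does not occur.
Remote branch unavailable [AND]: Local branch inoperative=not, Remote link degraded=occurs → not all inputs occur → does not occur.
Dam spillway gate fails to open [OR]: Control chain lost=occurs, Remote branch unavailable=not → at least one input occurs → occurs.

Yes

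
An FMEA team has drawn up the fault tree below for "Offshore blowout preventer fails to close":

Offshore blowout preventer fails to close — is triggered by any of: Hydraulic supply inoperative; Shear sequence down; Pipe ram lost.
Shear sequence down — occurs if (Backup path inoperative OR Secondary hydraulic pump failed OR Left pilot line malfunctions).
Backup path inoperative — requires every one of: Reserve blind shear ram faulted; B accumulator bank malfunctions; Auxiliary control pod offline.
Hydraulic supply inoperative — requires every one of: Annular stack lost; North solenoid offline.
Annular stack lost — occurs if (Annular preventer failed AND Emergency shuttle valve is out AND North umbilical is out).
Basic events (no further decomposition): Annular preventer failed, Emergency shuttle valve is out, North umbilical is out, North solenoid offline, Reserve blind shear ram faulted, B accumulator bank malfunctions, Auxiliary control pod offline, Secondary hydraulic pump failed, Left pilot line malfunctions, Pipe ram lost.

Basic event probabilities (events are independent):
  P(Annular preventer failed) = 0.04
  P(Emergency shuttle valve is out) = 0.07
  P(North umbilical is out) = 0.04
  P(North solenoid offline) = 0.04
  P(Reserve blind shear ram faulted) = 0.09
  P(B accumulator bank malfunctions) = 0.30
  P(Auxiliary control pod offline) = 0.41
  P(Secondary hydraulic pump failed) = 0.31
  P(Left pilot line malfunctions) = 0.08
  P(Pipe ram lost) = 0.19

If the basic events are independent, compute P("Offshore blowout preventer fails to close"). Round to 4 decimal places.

0.4915

P(Annular stack lost) [AND] = 0.04 × 0.07 × 0.04 = 0.000112
P(Hydraulic supply inoperative) [AND] = 0.000112 × 0.04 = 0.000004
P(Backup path inoperative) [AND] = 0.09 × 0.30 × 0.41 = 0.011070
P(Shear sequence down) [OR] = 1 − (1−0.011070) × (1−0.31) × (1−0.08) = 0.372227
P(Offshore blowout preventer fails to close) [OR] = 1 − (1−0.000004) × (1−0.372227) × (1−0.19) = 0.491506
Rounded to 4 decimal places: P(Offshore blowout preventer fails to close) ≈ 0.4915.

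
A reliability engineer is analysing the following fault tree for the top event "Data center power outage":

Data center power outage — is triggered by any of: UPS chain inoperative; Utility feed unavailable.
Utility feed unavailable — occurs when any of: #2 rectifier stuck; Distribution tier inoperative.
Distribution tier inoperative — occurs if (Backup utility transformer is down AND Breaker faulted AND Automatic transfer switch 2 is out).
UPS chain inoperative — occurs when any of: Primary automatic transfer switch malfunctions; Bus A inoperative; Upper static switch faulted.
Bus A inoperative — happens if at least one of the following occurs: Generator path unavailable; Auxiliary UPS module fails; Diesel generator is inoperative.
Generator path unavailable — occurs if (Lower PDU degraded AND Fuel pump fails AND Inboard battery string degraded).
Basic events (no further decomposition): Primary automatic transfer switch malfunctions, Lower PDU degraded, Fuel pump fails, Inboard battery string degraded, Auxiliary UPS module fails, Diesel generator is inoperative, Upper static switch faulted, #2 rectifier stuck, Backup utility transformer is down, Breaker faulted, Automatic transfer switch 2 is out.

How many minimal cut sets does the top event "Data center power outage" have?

Generator path unavailable [AND]: one cut set from each child combined → 1 × 1 × 1 = 1 cut set(s).
Bus A inoperative [OR]: union of children's cut sets → 3 cut set(s).
UPS chain inoperative [OR]: union of children's cut sets → 5 cut set(s).
Distribution tier inoperative [AND]: one cut set from each child combined → 1 × 1 × 1 = 1 cut set(s).
Utility feed unavailable [OR]: union of children's cut sets → 2 cut set(s).
Data center power outage [OR]: union of children's cut sets → 7 cut set(s).
Minimal cut sets: {Primary automatic transfer switch malfunctions}; {Fuel pump fails, Inboard battery string degraded, Lower PDU degraded}; {Auxiliary UPS module fails}; {Diesel generator is inoperative}; {Upper static switch faulted}; {#2 rectifier stuck}; {Automatic transfer switch 2 is out, Backup utility transformer is down, Breaker faulted}.

7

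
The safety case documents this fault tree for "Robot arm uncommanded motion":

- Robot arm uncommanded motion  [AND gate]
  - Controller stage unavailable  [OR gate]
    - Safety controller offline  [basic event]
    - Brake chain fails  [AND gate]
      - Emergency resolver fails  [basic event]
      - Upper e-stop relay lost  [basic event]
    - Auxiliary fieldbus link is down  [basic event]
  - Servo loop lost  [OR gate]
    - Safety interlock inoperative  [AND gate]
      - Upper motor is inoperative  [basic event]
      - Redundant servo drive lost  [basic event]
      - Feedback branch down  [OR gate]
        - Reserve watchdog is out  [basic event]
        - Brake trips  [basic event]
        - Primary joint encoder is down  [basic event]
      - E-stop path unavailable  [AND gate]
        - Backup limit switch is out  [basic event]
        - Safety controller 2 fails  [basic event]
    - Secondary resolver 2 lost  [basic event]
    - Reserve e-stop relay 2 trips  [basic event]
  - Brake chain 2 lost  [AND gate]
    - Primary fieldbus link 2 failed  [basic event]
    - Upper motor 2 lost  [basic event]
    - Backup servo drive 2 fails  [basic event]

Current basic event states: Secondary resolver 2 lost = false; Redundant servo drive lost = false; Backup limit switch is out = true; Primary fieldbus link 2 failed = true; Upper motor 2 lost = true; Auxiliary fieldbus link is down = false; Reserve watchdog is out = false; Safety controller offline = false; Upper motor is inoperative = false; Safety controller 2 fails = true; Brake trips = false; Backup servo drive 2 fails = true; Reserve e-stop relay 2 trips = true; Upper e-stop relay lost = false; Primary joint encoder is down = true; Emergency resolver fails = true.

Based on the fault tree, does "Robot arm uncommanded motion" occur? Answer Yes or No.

Brake chain fails [AND]: Emergency resolver fails=occurs, Upper e-stop relay lost=not → not all inputs occur → does not occur.
Controller stage unavailable [OR]: Safety controller offline=not, Brake chain fails=not, Auxiliary fieldbus link is down=not → no input occurs → does not occur.
Feedback branch down [OR]: Reserve watchdog is out=not, Brake trips=not, Primary joint encoder is down=occurs → at least one input occurs → occurs.
E-stop path unavailable [AND]: Backup limit switch is out=occurs, Safety controller 2 fails=occurs → all inputs occur → occurs.
Safety interlock inoperative [AND]: Upper motor is inoperative=not, Redundant servo drive lost=not, Feedback branch down=occurs, E-stop path unavailable=occurs → not all inputs occur → does not occur.
Servo loop lost [OR]: Safety interlock inoperative=not, Secondary resolver 2 lost=not, Reserve e-stop relay 2 trips=occurs → at least one input occurs → occurs.
Brake chain 2 lost [AND]: Primary fieldbus link 2 failed=occurs, Upper motor 2 lost=occurs, Backup servo drive 2 fails=occurs → all inputs occur → occurs.
Robot arm uncommanded motion [AND]: Controller stage unavailable=not, Servo loop lost=occurs, Brake chain 2 lost=occurs → not all inputs occur → does not occur.

No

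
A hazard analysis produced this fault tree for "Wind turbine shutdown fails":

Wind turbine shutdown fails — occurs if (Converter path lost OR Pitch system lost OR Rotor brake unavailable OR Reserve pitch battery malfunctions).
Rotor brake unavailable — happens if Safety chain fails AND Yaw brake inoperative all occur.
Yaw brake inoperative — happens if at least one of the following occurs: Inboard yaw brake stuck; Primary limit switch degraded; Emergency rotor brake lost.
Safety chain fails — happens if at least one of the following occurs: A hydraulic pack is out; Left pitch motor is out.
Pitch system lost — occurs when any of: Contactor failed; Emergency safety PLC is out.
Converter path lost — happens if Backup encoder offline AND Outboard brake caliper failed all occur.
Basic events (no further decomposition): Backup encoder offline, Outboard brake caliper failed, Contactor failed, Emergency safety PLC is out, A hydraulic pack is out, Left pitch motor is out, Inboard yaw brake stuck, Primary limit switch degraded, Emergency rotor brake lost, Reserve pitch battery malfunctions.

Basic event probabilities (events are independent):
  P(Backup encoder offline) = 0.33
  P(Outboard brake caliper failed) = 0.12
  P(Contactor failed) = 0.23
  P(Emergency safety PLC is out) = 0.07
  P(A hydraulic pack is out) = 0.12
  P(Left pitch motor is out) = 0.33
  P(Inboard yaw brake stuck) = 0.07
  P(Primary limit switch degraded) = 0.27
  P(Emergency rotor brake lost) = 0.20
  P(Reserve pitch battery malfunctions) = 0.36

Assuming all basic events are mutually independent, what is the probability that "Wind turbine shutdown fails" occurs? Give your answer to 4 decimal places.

P(Converter path lost) [AND] = 0.33 × 0.12 = 0.039600
P(Pitch system lost) [OR] = 1 − (1−0.23) × (1−0.07) = 0.283900
P(Safety chain fails) [OR] = 1 − (1−0.12) × (1−0.33) = 0.410400
P(Yaw brake inoperative) [OR] = 1 − (1−0.07) × (1−0.27) × (1−0.20) = 0.456880
P(Rotor brake unavailable) [AND] = 0.410400 × 0.456880 = 0.187504
P(Wind turbine shutdown fails) [OR] = 1 − (1−0.039600) × (1−0.283900) × (1−0.187504) × (1−0.36) = 0.642376
Rounded to 4 decimal places: P(Wind turbine shutdown fails) ≈ 0.6424.

0.6424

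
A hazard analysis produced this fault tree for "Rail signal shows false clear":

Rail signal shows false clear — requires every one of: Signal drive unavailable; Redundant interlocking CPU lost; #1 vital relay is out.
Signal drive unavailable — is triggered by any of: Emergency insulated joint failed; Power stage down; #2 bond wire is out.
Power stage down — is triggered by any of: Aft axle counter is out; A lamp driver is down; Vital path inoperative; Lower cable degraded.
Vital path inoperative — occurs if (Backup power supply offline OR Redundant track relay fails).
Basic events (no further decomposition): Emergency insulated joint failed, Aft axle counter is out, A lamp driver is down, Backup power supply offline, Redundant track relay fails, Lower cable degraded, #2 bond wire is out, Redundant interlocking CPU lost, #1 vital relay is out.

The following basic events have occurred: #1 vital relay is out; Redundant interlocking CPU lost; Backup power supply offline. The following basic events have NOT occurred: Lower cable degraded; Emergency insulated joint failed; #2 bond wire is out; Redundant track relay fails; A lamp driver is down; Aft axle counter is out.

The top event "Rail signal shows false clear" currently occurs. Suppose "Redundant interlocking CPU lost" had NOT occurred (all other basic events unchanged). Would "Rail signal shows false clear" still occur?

No

Counterfactual: set "Redundant interlocking CPU lost" to not occurred.
Vital path inoperative [OR]: Backup power supply offline=occurs, Redundant track relay fails=not → at least one input occurs → occurs.
Power stage down [OR]: Aft axle counter is out=not, A lamp driver is down=not, Vital path inoperative=occurs, Lower cable degraded=not → at least one input occurs → occurs.
Signal drive unavailable [OR]: Emergency insulated joint failed=not, Power stage down=occurs, #2 bond wire is out=not → at least one input occurs → occurs.
Rail signal shows false clear [AND]: Signal drive unavailable=occurs, Redundant interlocking CPU lost=not, #1 vital relay is out=occurs → not all inputs occur → does not occur.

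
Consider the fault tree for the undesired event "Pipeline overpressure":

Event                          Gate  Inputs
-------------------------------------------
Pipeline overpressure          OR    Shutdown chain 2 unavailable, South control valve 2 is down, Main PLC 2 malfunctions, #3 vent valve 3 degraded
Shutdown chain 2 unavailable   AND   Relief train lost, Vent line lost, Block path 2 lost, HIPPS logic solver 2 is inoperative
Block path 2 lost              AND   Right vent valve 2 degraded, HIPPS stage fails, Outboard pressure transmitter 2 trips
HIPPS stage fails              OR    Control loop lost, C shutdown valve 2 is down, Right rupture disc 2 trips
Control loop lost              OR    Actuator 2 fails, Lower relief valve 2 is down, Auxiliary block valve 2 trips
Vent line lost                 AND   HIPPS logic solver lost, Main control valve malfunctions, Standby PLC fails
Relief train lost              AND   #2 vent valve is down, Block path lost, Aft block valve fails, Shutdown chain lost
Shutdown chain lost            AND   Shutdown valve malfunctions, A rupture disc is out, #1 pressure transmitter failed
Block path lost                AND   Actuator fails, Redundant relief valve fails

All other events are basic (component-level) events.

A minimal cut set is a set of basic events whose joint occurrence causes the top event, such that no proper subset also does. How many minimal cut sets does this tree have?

8

Block path lost [AND]: one cut set from each child combined → 1 × 1 = 1 cut set(s).
Shutdown chain lost [AND]: one cut set from each child combined → 1 × 1 × 1 = 1 cut set(s).
Relief train lost [AND]: one cut set from each child combined → 1 × 1 × 1 × 1 = 1 cut set(s).
Vent line lost [AND]: one cut set from each child combined → 1 × 1 × 1 = 1 cut set(s).
Control loop lost [OR]: union of children's cut sets → 3 cut set(s).
HIPPS stage fails [OR]: union of children's cut sets → 5 cut set(s).
Block path 2 lost [AND]: one cut set from each child combined → 1 × 5 × 1 = 5 cut set(s).
Shutdown chain 2 unavailable [AND]: one cut set from each child combined → 1 × 1 × 5 × 1 = 5 cut set(s).
Pipeline overpressure [OR]: union of children's cut sets → 8 cut set(s).
Minimal cut sets: {#1 pressure transmitter failed, #2 vent valve is down, A rupture disc is out, Actuator 2 fails, Actuator fails, Aft block valve fails, HIPPS logic solver 2 is inoperative, HIPPS logic solver lost, Main control valve malfunctions, Outboard pressure transmitter 2 trips, Redundant relief valve fails, Right vent valve 2 degraded, Shutdown valve malfunctions, Standby PLC fails}; {#1 pressure transmitter failed, #2 vent valve is down, A rupture disc is out, Actuator fails, Aft block valve fails, HIPPS logic solver 2 is inoperative, HIPPS logic solver lost, Lower relief valve 2 is down, Main control valve malfunctions, Outboard pressure transmitter 2 trips, Redundant relief valve fails, Right vent valve 2 degraded, Shutdown valve malfunctions, Standby PLC fails}; {#1 pressure transmitter failed, #2 vent valve is down, A rupture disc is out, Actuator fails, Aft block valve fails, Auxiliary block valve 2 trips, HIPPS logic solver 2 is inoperative, HIPPS logic solver lost, Main control valve malfunctions, Outboard pressure transmitter 2 trips, Redundant relief valve fails, Right vent valve 2 degraded, Shutdown valve malfunctions, Standby PLC fails}; {#1 pressure transmitter failed, #2 vent valve is down, A rupture disc is out, Actuator fails, Aft block valve fails, C shutdown valve 2 is down, HIPPS logic solver 2 is inoperative, HIPPS logic solver lost, Main control valve malfunctions, Outboard pressure transmitter 2 trips, Redundant relief valve fails, Right vent valve 2 degraded, Shutdown valve malfunctions, Standby PLC fails}; {#1 pressure transmitter failed, #2 vent valve is down, A rupture disc is out, Actuator fails, Aft block valve fails, HIPPS logic solver 2 is inoperative, HIPPS logic solver lost, Main control valve malfunctions, Outboard pressure transmitter 2 trips, Redundant relief valve fails, Right rupture disc 2 trips, Right vent valve 2 degraded, Shutdown valve malfunctions, Standby PLC fails}; {South control valve 2 is down}; {Main PLC 2 malfunctions}; {#3 vent valve 3 degraded}.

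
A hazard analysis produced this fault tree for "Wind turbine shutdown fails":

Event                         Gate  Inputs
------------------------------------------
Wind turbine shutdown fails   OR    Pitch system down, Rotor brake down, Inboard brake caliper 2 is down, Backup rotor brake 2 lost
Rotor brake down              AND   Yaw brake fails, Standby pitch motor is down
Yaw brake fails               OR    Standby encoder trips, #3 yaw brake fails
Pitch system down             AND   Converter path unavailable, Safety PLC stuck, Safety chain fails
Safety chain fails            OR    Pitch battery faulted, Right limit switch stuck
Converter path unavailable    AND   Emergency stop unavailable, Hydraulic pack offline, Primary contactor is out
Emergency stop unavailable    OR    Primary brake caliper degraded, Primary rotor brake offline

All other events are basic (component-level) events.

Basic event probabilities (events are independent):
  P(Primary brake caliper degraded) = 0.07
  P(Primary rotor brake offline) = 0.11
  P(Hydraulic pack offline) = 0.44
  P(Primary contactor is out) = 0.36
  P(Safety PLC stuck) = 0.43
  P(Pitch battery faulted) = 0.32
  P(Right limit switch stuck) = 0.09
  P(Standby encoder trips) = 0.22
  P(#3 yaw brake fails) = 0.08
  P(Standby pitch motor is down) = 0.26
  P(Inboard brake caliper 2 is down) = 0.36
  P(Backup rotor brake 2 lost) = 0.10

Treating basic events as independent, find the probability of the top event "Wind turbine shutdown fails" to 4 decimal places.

0.4687

P(Emergency stop unavailable) [OR] = 1 − (1−0.07) × (1−0.11) = 0.172300
P(Converter path unavailable) [AND] = 0.172300 × 0.44 × 0.36 = 0.027292
P(Safety chain fails) [OR] = 1 − (1−0.32) × (1−0.09) = 0.381200
P(Pitch system down) [AND] = 0.027292 × 0.43 × 0.381200 = 0.004474
P(Yaw brake fails) [OR] = 1 − (1−0.22) × (1−0.08) = 0.282400
P(Rotor brake down) [AND] = 0.282400 × 0.26 = 0.073424
P(Wind turbine shutdown fails) [OR] = 1 − (1−0.004474) × (1−0.073424) × (1−0.36) × (1−0.10) = 0.468680
Rounded to 4 decimal places: P(Wind turbine shutdown fails) ≈ 0.4687.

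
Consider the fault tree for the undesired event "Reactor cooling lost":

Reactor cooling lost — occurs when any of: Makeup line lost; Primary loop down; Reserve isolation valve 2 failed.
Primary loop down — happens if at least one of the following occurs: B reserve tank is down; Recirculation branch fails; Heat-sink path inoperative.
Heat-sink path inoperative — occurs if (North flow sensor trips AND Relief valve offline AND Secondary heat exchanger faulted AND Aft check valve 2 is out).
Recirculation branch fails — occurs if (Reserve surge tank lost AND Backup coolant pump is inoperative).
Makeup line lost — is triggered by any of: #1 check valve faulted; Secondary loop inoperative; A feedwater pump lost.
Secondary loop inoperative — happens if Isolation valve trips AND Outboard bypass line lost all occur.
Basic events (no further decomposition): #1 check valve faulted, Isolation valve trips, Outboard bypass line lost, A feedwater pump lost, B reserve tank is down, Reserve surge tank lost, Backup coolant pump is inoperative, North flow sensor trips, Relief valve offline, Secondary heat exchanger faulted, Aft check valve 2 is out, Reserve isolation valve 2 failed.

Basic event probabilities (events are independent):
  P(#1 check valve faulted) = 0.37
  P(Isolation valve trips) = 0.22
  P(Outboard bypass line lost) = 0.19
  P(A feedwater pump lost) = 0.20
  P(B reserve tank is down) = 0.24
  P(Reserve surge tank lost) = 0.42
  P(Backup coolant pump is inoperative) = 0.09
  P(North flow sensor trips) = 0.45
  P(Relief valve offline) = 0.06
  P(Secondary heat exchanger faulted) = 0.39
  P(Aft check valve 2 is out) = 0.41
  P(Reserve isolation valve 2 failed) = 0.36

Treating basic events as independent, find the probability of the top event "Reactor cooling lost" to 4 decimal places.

P(Secondary loop inoperative) [AND] = 0.22 × 0.19 = 0.041800
P(Makeup line lost) [OR] = 1 − (1−0.37) × (1−0.041800) × (1−0.20) = 0.517067
P(Recirculation branch fails) [AND] = 0.42 × 0.09 = 0.037800
P(Heat-sink path inoperative) [AND] = 0.45 × 0.06 × 0.39 × 0.41 = 0.004317
P(Primary loop down) [OR] = 1 − (1−0.24) × (1−0.037800) × (1−0.004317) = 0.271885
P(Reactor cooling lost) [OR] = 1 − (1−0.517067) × (1−0.271885) × (1−0.36) = 0.774956
Rounded to 4 decimal places: P(Reactor cooling lost) ≈ 0.7750.

0.7750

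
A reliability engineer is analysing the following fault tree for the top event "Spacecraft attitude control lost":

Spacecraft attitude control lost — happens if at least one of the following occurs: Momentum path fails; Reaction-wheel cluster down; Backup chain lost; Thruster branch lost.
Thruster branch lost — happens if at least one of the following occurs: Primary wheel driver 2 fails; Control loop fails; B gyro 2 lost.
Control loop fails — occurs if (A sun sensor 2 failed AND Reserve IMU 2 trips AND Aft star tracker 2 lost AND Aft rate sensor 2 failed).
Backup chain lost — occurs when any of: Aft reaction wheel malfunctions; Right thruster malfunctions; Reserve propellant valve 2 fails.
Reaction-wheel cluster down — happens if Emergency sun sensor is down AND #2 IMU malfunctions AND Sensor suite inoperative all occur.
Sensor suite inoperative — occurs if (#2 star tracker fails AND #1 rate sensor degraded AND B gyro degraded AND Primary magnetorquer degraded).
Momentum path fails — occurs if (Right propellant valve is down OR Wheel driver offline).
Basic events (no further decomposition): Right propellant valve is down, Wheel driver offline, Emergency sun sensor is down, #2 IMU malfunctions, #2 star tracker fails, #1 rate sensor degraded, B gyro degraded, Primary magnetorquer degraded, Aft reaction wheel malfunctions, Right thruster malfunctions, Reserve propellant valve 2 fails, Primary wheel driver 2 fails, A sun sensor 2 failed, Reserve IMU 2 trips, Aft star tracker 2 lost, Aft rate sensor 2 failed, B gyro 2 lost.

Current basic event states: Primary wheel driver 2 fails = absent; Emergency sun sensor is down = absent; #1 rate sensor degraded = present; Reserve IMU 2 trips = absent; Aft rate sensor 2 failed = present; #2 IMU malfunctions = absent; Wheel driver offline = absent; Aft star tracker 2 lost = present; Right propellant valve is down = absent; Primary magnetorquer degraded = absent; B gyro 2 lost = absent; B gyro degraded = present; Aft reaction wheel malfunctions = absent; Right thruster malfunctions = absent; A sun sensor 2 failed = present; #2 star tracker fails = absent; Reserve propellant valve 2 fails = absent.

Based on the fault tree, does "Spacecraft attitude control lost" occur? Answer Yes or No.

No

Momentum path fails [OR]: Right propellant valve is down=not, Wheel driver offline=not → no input occurs → does not occur.
Sensor suite inoperative [AND]: #2 star tracker fails=not, #1 rate sensor degraded=occurs, B gyro degraded=occurs, Primary magnetorquer degraded=not → not all inputs occur → does not occur.
Reaction-wheel cluster down [AND]: Emergency sun sensor is down=not, #2 IMU malfunctions=not, Sensor suite inoperative=not → not all inputs occur → does not occur.
Backup chain lost [OR]: Aft reaction wheel malfunctions=not, Right thruster malfunctions=not, Reserve propellant valve 2 fails=not → no input occurs → does not occur.
Control loop fails [AND]: A sun sensor 2 failed=occurs, Reserve IMU 2 trips=not, Aft star tracker 2 lost=occurs, Aft rate sensor 2 failed=occurs → not all inputs occur → does not occur.
Thruster branch lost [OR]: Primary wheel driver 2 fails=not, Control loop fails=not, B gyro 2 lost=not → no input occurs → does not occur.
Spacecraft attitude control lost [OR]: Momentum path fails=not, Reaction-wheel cluster down=not, Backup chain lost=not, Thruster branch lost=not → no input occurs → does not occur.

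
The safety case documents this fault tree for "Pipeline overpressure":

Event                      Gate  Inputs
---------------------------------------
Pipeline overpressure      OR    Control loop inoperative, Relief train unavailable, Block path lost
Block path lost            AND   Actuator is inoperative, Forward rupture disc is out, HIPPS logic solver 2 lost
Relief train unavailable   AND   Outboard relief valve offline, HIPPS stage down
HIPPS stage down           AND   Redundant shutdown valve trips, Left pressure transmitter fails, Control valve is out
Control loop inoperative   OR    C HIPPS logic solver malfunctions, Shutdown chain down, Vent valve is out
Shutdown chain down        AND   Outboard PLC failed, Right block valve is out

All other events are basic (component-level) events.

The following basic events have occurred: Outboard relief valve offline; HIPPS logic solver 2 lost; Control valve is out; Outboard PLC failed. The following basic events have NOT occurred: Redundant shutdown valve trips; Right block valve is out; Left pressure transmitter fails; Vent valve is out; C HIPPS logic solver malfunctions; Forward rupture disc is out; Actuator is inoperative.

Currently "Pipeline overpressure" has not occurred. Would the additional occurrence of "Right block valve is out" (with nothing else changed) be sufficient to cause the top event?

Counterfactual: set "Right block valve is out" to occurred.
Shutdown chain down [AND]: Outboard PLC failed=occurs, Right block valve is out=occurs → all inputs occur → occurs.
Control loop inoperative [OR]: C HIPPS logic solver malfunctions=not, Shutdown chain down=occurs, Vent valve is out=not → at least one input occurs → occurs.
HIPPS stage down [AND]: Redundant shutdown valve trips=not, Left pressure transmitter fails=not, Control valve is out=occurs → not all inputs occur → does not occur.
Relief train unavailable [AND]: Outboard relief valve offline=occurs, HIPPS stage down=not → not all inputs occur → does not occur.
Block path lost [AND]: Actuator is inoperative=not, Forward rupture disc is out=not, HIPPS logic solver 2 lost=occurs → not all inputs occur → does not occur.
Pipeline overpressure [OR]: Control loop inoperative=occurs, Relief train unavailable=not, Block path lost=not → at least one input occurs → occurs.

Yes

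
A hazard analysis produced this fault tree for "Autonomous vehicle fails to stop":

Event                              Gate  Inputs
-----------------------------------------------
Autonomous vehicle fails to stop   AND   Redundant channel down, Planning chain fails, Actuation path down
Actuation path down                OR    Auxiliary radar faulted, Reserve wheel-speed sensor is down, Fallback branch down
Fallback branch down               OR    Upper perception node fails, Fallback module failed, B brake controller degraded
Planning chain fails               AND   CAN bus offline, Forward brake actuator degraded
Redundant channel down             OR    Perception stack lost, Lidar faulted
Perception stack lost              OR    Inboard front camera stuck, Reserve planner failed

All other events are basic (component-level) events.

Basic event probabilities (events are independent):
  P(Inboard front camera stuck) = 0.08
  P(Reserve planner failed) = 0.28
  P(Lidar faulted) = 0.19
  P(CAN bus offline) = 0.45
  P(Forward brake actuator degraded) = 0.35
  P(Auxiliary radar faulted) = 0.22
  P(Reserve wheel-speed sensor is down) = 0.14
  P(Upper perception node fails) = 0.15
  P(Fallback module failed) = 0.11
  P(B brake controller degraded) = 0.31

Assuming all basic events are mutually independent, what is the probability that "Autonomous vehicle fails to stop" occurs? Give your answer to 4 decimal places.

P(Perception stack lost) [OR] = 1 − (1−0.08) × (1−0.28) = 0.337600
P(Redundant channel down) [OR] = 1 − (1−0.337600) × (1−0.19) = 0.463456
P(Planning chain fails) [AND] = 0.45 × 0.35 = 0.157500
P(Fallback branch down) [OR] = 1 − (1−0.15) × (1−0.11) × (1−0.31) = 0.478015
P(Actuation path down) [OR] = 1 − (1−0.22) × (1−0.14) × (1−0.478015) = 0.649852
P(Autonomous vehicle fails to stop) [AND] = 0.463456 × 0.157500 × 0.649852 = 0.047436
Rounded to 4 decimal places: P(Autonomous vehicle fails to stop) ≈ 0.0474.

0.0474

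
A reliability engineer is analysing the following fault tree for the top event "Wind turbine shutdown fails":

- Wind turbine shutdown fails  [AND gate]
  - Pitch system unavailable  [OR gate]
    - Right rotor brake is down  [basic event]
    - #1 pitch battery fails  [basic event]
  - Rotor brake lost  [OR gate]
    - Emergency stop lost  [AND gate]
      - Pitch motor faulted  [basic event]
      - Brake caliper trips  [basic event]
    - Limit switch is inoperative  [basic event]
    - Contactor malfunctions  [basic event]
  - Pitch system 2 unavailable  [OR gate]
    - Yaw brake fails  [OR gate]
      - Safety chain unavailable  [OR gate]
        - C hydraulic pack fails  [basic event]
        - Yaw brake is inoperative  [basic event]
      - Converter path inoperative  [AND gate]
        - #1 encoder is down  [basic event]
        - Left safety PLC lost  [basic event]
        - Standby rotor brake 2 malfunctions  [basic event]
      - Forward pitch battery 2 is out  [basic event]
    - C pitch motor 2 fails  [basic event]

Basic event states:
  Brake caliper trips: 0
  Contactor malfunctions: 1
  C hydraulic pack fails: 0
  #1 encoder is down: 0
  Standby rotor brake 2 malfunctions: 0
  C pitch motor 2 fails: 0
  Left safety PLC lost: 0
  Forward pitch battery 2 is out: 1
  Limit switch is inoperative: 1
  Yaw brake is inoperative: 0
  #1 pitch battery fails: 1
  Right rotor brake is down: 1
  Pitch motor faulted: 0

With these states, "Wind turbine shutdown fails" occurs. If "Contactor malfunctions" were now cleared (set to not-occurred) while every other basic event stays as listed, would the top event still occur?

Yes

Counterfactual: set "Contactor malfunctions" to not occurred.
Pitch system unavailable [OR]: Right rotor brake is down=occurs, #1 pitch battery fails=occurs → at least one input occurs → occurs.
Emergency stop lost [AND]: Pitch motor faulted=not, Brake caliper trips=not → not all inputs occur → does not occur.
Rotor brake lost [OR]: Emergency stop lost=not, Limit switch is inoperative=occurs, Contactor malfunctions=not → at least one input occurs → occurs.
Safety chain unavailable [OR]: C hydraulic pack fails=not, Yaw brake is inoperative=not → no input occurs → does not occur.
Converter path inoperative [AND]: #1 encoder is down=not, Left safety PLC lost=not, Standby rotor brake 2 malfunctions=not → not all inputs occur → does not occur.
Yaw brake fails [OR]: Safety chain unavailable=not, Converter path inoperative=not, Forward pitch battery 2 is out=occurs → at least one input occurs → occurs.
Pitch system 2 unavailable [OR]: Yaw brake fails=occurs, C pitch motor 2 fails=not → at least one input occurs → occurs.
Wind turbine shutdown fails [AND]: Pitch system unavailable=occurs, Rotor brake lost=occurs, Pitch system 2 unavailable=occurs → all inputs occur → occurs.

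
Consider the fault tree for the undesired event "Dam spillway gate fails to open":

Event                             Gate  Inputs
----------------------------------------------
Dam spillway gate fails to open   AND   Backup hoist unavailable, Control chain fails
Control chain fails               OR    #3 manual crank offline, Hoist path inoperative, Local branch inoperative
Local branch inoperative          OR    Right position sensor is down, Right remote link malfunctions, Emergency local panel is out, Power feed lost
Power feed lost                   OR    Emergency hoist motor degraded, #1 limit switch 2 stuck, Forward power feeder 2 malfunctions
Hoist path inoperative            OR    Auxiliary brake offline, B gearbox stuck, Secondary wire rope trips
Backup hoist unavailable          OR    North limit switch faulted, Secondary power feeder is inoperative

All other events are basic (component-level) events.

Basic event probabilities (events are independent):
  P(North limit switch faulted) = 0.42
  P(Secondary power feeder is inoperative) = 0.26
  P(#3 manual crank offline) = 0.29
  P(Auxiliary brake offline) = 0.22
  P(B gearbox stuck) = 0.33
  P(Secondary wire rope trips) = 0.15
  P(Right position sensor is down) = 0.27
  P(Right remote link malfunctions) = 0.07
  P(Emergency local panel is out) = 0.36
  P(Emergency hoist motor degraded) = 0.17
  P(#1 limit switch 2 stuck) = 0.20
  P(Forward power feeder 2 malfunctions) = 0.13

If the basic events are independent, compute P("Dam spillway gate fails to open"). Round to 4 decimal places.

0.5256

P(Backup hoist unavailable) [OR] = 1 − (1−0.42) × (1−0.26) = 0.570800
P(Hoist path inoperative) [OR] = 1 − (1−0.22) × (1−0.33) × (1−0.15) = 0.555790
P(Power feed lost) [OR] = 1 − (1−0.17) × (1−0.20) × (1−0.13) = 0.422320
P(Local branch inoperative) [OR] = 1 − (1−0.27) × (1−0.07) × (1−0.36) × (1−0.422320) = 0.749000
P(Control chain fails) [OR] = 1 − (1−0.29) × (1−0.555790) × (1−0.749000) = 0.920837
P(Dam spillway gate fails to open) [AND] = 0.570800 × 0.920837 = 0.525614
Rounded to 4 decimal places: P(Dam spillway gate fails to open) ≈ 0.5256.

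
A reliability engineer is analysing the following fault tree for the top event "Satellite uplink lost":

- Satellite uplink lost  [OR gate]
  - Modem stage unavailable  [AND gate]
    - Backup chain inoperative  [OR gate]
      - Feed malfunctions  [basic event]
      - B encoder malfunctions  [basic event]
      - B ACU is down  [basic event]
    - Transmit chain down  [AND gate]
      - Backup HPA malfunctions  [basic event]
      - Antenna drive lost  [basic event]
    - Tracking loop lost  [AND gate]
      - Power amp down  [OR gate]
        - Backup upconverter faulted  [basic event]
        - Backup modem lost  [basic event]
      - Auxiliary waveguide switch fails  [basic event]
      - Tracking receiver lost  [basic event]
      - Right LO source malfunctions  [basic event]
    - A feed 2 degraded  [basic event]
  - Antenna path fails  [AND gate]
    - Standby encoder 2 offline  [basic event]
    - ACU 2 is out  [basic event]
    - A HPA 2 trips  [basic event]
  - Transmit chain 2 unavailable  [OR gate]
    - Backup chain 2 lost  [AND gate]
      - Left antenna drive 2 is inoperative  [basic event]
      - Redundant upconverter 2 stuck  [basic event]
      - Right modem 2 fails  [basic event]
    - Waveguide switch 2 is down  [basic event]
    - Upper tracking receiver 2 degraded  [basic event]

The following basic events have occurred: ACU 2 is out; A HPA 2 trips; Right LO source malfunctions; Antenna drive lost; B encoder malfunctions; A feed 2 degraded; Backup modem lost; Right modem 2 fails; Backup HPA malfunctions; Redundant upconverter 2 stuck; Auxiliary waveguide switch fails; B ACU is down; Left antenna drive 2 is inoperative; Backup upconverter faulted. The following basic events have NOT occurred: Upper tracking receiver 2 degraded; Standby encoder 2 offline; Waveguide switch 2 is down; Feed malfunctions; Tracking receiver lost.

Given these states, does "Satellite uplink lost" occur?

Backup chain inoperative [OR]: Feed malfunctions=not, B encoder malfunctions=occurs, B ACU is down=occurs → at least one input occurs → occurs.
Transmit chain down [AND]: Backup HPA malfunctions=occurs, Antenna drive lost=occurs → all inputs occur → occurs.
Power amp down [OR]: Backup upconverter faulted=occurs, Backup modem lost=occurs → at least one input occurs → occurs.
Tracking loop lost [AND]: Power amp down=occurs, Auxiliary waveguide switch fails=occurs, Tracking receiver lost=not, Right LO source malfunctions=occurs → not all inputs occur → does not occur.
Modem stage unavailable [AND]: Backup chain inoperative=occurs, Transmit chain down=occurs, Tracking loop lost=not, A feed 2 degraded=occurs → not all inputs occur → does not occur.
Antenna path fails [AND]: Standby encoder 2 offline=not, ACU 2 is out=occurs, A HPA 2 trips=occurs → not all inputs occur → does not occur.
Backup chain 2 lost [AND]: Left antenna drive 2 is inoperative=occurs, Redundant upconverter 2 stuck=occurs, Right modem 2 fails=occurs → all inputs occur → occurs.
Transmit chain 2 unavailable [OR]: Backup chain 2 lost=occurs, Waveguide switch 2 is down=not, Upper tracking receiver 2 degraded=not → at least one input occurs → occurs.
Satellite uplink lost [OR]: Modem stage unavailable=not, Antenna path fails=not, Transmit chain 2 unavailable=occurs → at least one input occurs → occurs.

Yes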